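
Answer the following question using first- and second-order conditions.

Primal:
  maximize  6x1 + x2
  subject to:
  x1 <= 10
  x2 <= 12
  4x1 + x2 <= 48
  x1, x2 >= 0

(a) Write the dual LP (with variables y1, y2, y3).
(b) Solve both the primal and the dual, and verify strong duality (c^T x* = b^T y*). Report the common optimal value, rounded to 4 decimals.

The standard primal-dual pair for 'max c^T x s.t. A x <= b, x >= 0' is:
  Dual:  min b^T y  s.t.  A^T y >= c,  y >= 0.

So the dual LP is:
  minimize  10y1 + 12y2 + 48y3
  subject to:
    y1 + 4y3 >= 6
    y2 + y3 >= 1
    y1, y2, y3 >= 0

Solving the primal: x* = (10, 8).
  primal value c^T x* = 68.
Solving the dual: y* = (2, 0, 1).
  dual value b^T y* = 68.
Strong duality: c^T x* = b^T y*. Confirmed.

68


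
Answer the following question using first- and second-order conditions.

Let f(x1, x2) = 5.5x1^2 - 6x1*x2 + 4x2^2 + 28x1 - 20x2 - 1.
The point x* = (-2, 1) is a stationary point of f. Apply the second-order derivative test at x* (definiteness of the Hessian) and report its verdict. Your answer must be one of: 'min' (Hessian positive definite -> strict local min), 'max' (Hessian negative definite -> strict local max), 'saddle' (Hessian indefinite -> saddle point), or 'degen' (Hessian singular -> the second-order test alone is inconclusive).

Compute the Hessian H = grad^2 f:
  H = [[11, -6], [-6, 8]]
Verify stationarity: grad f(x*) = H x* + g = (0, 0).
Eigenvalues of H: 3.3153, 15.6847.
Both eigenvalues > 0, so H is positive definite -> x* is a strict local min.

min


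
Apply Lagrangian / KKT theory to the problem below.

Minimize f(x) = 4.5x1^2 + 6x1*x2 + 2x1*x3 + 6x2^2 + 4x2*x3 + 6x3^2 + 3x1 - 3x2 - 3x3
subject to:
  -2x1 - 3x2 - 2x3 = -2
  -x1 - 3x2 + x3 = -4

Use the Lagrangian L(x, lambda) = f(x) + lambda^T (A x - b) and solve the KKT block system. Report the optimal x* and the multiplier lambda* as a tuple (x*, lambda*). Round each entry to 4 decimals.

Form the Lagrangian:
  L(x, lambda) = (1/2) x^T Q x + c^T x + lambda^T (A x - b)
Stationarity (grad_x L = 0): Q x + c + A^T lambda = 0.
Primal feasibility: A x = b.

This gives the KKT block system:
  [ Q   A^T ] [ x     ]   [-c ]
  [ A    0  ] [ lambda ] = [ b ]

Solving the linear system:
  x*      = (-0.9846, 1.5487, -0.3385)
  lambda* = (-0.0205, 2.7949)
  f(x*)   = 2.2769

x* = (-0.9846, 1.5487, -0.3385), lambda* = (-0.0205, 2.7949)


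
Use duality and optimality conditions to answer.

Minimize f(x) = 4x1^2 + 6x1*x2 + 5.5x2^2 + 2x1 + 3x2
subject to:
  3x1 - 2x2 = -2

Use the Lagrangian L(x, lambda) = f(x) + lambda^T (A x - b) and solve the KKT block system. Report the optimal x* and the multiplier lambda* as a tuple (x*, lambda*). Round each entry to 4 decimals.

Form the Lagrangian:
  L(x, lambda) = (1/2) x^T Q x + c^T x + lambda^T (A x - b)
Stationarity (grad_x L = 0): Q x + c + A^T lambda = 0.
Primal feasibility: A x = b.

This gives the KKT block system:
  [ Q   A^T ] [ x     ]   [-c ]
  [ A    0  ] [ lambda ] = [ b ]

Solving the linear system:
  x*      = (-0.5714, 0.1429)
  lambda* = (0.5714)
  f(x*)   = 0.2143

x* = (-0.5714, 0.1429), lambda* = (0.5714)


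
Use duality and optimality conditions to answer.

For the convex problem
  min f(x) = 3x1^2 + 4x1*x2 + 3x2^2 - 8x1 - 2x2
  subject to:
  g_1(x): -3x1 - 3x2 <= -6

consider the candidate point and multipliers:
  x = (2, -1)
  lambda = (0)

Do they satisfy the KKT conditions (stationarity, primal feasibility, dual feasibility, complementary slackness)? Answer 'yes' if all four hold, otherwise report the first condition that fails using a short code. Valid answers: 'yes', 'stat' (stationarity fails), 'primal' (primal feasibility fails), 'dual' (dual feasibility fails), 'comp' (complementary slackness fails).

Gradient of f: grad f(x) = Q x + c = (0, 0)
Constraint values g_i(x) = a_i^T x - b_i:
  g_1((2, -1)) = 3
Stationarity residual: grad f(x) + sum_i lambda_i a_i = (0, 0)
  -> stationarity OK
Primal feasibility (all g_i <= 0): FAILS
Dual feasibility (all lambda_i >= 0): OK
Complementary slackness (lambda_i * g_i(x) = 0 for all i): OK

Verdict: the first failing condition is primal_feasibility -> primal.

primal


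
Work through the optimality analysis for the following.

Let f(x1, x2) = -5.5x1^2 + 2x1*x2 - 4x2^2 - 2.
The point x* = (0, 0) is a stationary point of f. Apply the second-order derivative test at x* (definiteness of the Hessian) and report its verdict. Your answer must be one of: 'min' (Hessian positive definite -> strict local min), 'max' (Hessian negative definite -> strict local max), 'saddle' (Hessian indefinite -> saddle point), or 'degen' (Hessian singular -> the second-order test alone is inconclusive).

Compute the Hessian H = grad^2 f:
  H = [[-11, 2], [2, -8]]
Verify stationarity: grad f(x*) = H x* + g = (0, 0).
Eigenvalues of H: -12, -7.
Both eigenvalues < 0, so H is negative definite -> x* is a strict local max.

max


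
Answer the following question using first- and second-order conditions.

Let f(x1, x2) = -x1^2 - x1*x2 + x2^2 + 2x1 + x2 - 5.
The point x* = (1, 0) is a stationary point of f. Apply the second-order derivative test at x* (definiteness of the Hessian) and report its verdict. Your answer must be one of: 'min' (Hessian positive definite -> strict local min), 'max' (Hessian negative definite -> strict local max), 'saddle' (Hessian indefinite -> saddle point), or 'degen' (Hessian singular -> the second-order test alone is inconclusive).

Compute the Hessian H = grad^2 f:
  H = [[-2, -1], [-1, 2]]
Verify stationarity: grad f(x*) = H x* + g = (0, 0).
Eigenvalues of H: -2.2361, 2.2361.
Eigenvalues have mixed signs, so H is indefinite -> x* is a saddle point.

saddle


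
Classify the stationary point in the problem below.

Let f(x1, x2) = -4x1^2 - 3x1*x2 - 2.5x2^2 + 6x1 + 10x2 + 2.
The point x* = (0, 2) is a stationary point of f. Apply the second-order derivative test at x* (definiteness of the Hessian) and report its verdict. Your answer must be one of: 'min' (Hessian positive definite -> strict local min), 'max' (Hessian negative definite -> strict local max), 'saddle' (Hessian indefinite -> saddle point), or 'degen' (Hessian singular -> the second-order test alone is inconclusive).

Compute the Hessian H = grad^2 f:
  H = [[-8, -3], [-3, -5]]
Verify stationarity: grad f(x*) = H x* + g = (0, 0).
Eigenvalues of H: -9.8541, -3.1459.
Both eigenvalues < 0, so H is negative definite -> x* is a strict local max.

max


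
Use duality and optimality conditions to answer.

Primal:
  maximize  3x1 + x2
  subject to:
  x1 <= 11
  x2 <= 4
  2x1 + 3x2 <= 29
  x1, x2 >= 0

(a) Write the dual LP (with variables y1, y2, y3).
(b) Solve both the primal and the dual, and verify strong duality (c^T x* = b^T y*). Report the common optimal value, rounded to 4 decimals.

The standard primal-dual pair for 'max c^T x s.t. A x <= b, x >= 0' is:
  Dual:  min b^T y  s.t.  A^T y >= c,  y >= 0.

So the dual LP is:
  minimize  11y1 + 4y2 + 29y3
  subject to:
    y1 + 2y3 >= 3
    y2 + 3y3 >= 1
    y1, y2, y3 >= 0

Solving the primal: x* = (11, 2.3333).
  primal value c^T x* = 35.3333.
Solving the dual: y* = (2.3333, 0, 0.3333).
  dual value b^T y* = 35.3333.
Strong duality: c^T x* = b^T y*. Confirmed.

35.3333


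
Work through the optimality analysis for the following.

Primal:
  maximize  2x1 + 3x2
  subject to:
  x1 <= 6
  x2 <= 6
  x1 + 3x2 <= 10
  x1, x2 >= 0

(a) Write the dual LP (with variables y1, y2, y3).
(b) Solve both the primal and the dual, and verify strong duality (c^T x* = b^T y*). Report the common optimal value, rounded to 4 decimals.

The standard primal-dual pair for 'max c^T x s.t. A x <= b, x >= 0' is:
  Dual:  min b^T y  s.t.  A^T y >= c,  y >= 0.

So the dual LP is:
  minimize  6y1 + 6y2 + 10y3
  subject to:
    y1 + y3 >= 2
    y2 + 3y3 >= 3
    y1, y2, y3 >= 0

Solving the primal: x* = (6, 1.3333).
  primal value c^T x* = 16.
Solving the dual: y* = (1, 0, 1).
  dual value b^T y* = 16.
Strong duality: c^T x* = b^T y*. Confirmed.

16


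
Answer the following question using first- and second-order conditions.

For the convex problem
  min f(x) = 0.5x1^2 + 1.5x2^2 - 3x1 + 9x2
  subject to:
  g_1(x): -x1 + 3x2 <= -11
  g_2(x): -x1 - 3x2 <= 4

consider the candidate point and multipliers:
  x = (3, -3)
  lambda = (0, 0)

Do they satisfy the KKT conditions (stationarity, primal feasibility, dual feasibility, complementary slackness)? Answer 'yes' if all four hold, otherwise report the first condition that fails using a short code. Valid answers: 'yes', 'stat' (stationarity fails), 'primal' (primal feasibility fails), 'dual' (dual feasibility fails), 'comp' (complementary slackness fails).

Gradient of f: grad f(x) = Q x + c = (0, 0)
Constraint values g_i(x) = a_i^T x - b_i:
  g_1((3, -3)) = -1
  g_2((3, -3)) = 2
Stationarity residual: grad f(x) + sum_i lambda_i a_i = (0, 0)
  -> stationarity OK
Primal feasibility (all g_i <= 0): FAILS
Dual feasibility (all lambda_i >= 0): OK
Complementary slackness (lambda_i * g_i(x) = 0 for all i): OK

Verdict: the first failing condition is primal_feasibility -> primal.

primal


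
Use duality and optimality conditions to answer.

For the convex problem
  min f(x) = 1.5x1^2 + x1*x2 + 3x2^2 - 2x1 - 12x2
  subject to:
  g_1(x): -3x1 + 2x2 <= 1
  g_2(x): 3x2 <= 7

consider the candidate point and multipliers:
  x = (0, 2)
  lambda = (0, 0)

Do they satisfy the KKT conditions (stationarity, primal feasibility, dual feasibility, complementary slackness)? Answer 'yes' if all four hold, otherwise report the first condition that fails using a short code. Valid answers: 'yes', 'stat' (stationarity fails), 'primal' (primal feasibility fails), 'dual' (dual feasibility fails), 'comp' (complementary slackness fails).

Gradient of f: grad f(x) = Q x + c = (0, 0)
Constraint values g_i(x) = a_i^T x - b_i:
  g_1((0, 2)) = 3
  g_2((0, 2)) = -1
Stationarity residual: grad f(x) + sum_i lambda_i a_i = (0, 0)
  -> stationarity OK
Primal feasibility (all g_i <= 0): FAILS
Dual feasibility (all lambda_i >= 0): OK
Complementary slackness (lambda_i * g_i(x) = 0 for all i): OK

Verdict: the first failing condition is primal_feasibility -> primal.

primal


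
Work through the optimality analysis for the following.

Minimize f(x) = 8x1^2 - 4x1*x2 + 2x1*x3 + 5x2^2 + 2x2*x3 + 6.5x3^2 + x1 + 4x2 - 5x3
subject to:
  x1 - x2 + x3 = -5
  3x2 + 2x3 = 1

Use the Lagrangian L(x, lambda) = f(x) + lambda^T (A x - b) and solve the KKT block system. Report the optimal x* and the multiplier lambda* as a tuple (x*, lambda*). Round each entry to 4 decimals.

Form the Lagrangian:
  L(x, lambda) = (1/2) x^T Q x + c^T x + lambda^T (A x - b)
Stationarity (grad_x L = 0): Q x + c + A^T lambda = 0.
Primal feasibility: A x = b.

This gives the KKT block system:
  [ Q   A^T ] [ x     ]   [-c ]
  [ A    0  ] [ lambda ] = [ b ]

Solving the linear system:
  x*      = (-1.0789, 1.7684, -2.1527)
  lambda* = (27.6412, 1.9822)
  f(x*)   = 76.4911

x* = (-1.0789, 1.7684, -2.1527), lambda* = (27.6412, 1.9822)


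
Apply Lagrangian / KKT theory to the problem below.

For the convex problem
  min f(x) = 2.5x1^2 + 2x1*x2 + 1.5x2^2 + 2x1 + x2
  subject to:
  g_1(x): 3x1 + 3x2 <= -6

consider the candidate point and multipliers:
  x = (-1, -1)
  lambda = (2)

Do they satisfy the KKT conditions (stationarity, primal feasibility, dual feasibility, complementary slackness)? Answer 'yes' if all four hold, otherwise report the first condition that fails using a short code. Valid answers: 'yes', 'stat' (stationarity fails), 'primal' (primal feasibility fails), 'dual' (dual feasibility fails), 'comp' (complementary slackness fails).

Gradient of f: grad f(x) = Q x + c = (-5, -4)
Constraint values g_i(x) = a_i^T x - b_i:
  g_1((-1, -1)) = 0
Stationarity residual: grad f(x) + sum_i lambda_i a_i = (1, 2)
  -> stationarity FAILS
Primal feasibility (all g_i <= 0): OK
Dual feasibility (all lambda_i >= 0): OK
Complementary slackness (lambda_i * g_i(x) = 0 for all i): OK

Verdict: the first failing condition is stationarity -> stat.

stat


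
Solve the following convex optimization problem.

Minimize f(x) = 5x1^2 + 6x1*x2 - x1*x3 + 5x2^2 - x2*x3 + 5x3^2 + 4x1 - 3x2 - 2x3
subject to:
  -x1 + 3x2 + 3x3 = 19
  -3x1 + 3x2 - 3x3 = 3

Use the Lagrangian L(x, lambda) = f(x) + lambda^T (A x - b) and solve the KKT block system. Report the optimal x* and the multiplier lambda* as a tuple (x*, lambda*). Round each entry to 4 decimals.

Form the Lagrangian:
  L(x, lambda) = (1/2) x^T Q x + c^T x + lambda^T (A x - b)
Stationarity (grad_x L = 0): Q x + c + A^T lambda = 0.
Primal feasibility: A x = b.

This gives the KKT block system:
  [ Q   A^T ] [ x     ]   [-c ]
  [ A    0  ] [ lambda ] = [ b ]

Solving the linear system:
  x*      = (-1.5, 2.6667, 3.1667)
  lambda* = (-6.6667, 2.8333)
  f(x*)   = 48.9167

x* = (-1.5, 2.6667, 3.1667), lambda* = (-6.6667, 2.8333)


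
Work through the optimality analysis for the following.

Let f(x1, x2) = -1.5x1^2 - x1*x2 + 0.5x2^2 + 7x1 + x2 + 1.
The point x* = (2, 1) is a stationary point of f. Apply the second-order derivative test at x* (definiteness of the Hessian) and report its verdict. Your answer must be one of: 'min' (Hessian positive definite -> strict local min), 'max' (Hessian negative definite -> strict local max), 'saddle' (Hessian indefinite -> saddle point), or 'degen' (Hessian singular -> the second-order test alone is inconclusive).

Compute the Hessian H = grad^2 f:
  H = [[-3, -1], [-1, 1]]
Verify stationarity: grad f(x*) = H x* + g = (0, 0).
Eigenvalues of H: -3.2361, 1.2361.
Eigenvalues have mixed signs, so H is indefinite -> x* is a saddle point.

saddle


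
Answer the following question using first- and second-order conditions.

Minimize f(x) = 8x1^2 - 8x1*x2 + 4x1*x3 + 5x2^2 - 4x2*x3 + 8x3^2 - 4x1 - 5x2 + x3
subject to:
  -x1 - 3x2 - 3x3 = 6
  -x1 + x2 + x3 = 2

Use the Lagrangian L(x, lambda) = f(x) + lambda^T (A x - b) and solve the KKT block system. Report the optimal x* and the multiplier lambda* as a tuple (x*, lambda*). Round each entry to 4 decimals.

Form the Lagrangian:
  L(x, lambda) = (1/2) x^T Q x + c^T x + lambda^T (A x - b)
Stationarity (grad_x L = 0): Q x + c + A^T lambda = 0.
Primal feasibility: A x = b.

This gives the KKT block system:
  [ Q   A^T ] [ x     ]   [-c ]
  [ A    0  ] [ lambda ] = [ b ]

Solving the linear system:
  x*      = (-3, -1.4706, 0.4706)
  lambda* = (-8.9853, -29.3676)
  f(x*)   = 66.2353

x* = (-3, -1.4706, 0.4706), lambda* = (-8.9853, -29.3676)


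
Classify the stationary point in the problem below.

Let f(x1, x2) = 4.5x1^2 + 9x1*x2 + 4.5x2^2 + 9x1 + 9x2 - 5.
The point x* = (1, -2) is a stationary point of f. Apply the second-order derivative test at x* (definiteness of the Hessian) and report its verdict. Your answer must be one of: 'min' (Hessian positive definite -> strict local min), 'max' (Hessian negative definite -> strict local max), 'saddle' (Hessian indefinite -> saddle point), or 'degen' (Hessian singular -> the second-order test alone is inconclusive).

Compute the Hessian H = grad^2 f:
  H = [[9, 9], [9, 9]]
Verify stationarity: grad f(x*) = H x* + g = (0, 0).
Eigenvalues of H: 0, 18.
H has a zero eigenvalue (singular; positive semidefinite but not definite), so H is neither positive definite, negative definite, nor indefinite. The second-order test alone is inconclusive -> degen.
(Indeed, f is constant along the null direction of H through x*, so x* is not a strict local extremum.)

degen


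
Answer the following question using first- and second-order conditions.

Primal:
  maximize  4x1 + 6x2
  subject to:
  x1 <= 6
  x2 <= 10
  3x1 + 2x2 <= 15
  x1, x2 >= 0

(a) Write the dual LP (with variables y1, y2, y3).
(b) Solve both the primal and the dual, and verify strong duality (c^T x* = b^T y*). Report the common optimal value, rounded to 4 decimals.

The standard primal-dual pair for 'max c^T x s.t. A x <= b, x >= 0' is:
  Dual:  min b^T y  s.t.  A^T y >= c,  y >= 0.

So the dual LP is:
  minimize  6y1 + 10y2 + 15y3
  subject to:
    y1 + 3y3 >= 4
    y2 + 2y3 >= 6
    y1, y2, y3 >= 0

Solving the primal: x* = (0, 7.5).
  primal value c^T x* = 45.
Solving the dual: y* = (0, 0, 3).
  dual value b^T y* = 45.
Strong duality: c^T x* = b^T y*. Confirmed.

45


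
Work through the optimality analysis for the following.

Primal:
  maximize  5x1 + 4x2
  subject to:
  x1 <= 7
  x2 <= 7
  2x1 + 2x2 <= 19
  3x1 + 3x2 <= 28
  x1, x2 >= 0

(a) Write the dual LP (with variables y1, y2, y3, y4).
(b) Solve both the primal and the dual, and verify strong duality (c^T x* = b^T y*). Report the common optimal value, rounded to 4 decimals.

The standard primal-dual pair for 'max c^T x s.t. A x <= b, x >= 0' is:
  Dual:  min b^T y  s.t.  A^T y >= c,  y >= 0.

So the dual LP is:
  minimize  7y1 + 7y2 + 19y3 + 28y4
  subject to:
    y1 + 2y3 + 3y4 >= 5
    y2 + 2y3 + 3y4 >= 4
    y1, y2, y3, y4 >= 0

Solving the primal: x* = (7, 2.3333).
  primal value c^T x* = 44.3333.
Solving the dual: y* = (1, 0, 0, 1.3333).
  dual value b^T y* = 44.3333.
Strong duality: c^T x* = b^T y*. Confirmed.

44.3333


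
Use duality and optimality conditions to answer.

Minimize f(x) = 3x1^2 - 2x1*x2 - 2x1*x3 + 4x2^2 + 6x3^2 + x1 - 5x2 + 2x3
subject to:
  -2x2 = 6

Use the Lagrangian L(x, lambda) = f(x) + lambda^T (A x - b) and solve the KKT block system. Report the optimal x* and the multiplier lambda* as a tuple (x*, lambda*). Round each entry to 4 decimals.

Form the Lagrangian:
  L(x, lambda) = (1/2) x^T Q x + c^T x + lambda^T (A x - b)
Stationarity (grad_x L = 0): Q x + c + A^T lambda = 0.
Primal feasibility: A x = b.

This gives the KKT block system:
  [ Q   A^T ] [ x     ]   [-c ]
  [ A    0  ] [ lambda ] = [ b ]

Solving the linear system:
  x*      = (-1.2941, -3, -0.3824)
  lambda* = (-13.2059)
  f(x*)   = 46.0882

x* = (-1.2941, -3, -0.3824), lambda* = (-13.2059)


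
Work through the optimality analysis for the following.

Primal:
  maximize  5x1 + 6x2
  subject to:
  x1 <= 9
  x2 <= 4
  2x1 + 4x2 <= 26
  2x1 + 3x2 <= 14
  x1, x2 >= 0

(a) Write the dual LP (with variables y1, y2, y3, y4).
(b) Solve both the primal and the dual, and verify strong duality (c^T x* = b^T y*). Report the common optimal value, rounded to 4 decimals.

The standard primal-dual pair for 'max c^T x s.t. A x <= b, x >= 0' is:
  Dual:  min b^T y  s.t.  A^T y >= c,  y >= 0.

So the dual LP is:
  minimize  9y1 + 4y2 + 26y3 + 14y4
  subject to:
    y1 + 2y3 + 2y4 >= 5
    y2 + 4y3 + 3y4 >= 6
    y1, y2, y3, y4 >= 0

Solving the primal: x* = (7, 0).
  primal value c^T x* = 35.
Solving the dual: y* = (0, 0, 0, 2.5).
  dual value b^T y* = 35.
Strong duality: c^T x* = b^T y*. Confirmed.

35


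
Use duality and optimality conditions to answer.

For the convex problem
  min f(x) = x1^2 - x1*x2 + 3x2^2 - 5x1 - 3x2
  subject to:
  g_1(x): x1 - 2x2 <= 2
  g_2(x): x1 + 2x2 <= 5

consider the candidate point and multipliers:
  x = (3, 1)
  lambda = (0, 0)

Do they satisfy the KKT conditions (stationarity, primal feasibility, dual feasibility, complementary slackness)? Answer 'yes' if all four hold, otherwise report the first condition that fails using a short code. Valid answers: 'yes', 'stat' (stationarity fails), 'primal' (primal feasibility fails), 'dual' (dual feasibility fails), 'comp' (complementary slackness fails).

Gradient of f: grad f(x) = Q x + c = (0, 0)
Constraint values g_i(x) = a_i^T x - b_i:
  g_1((3, 1)) = -1
  g_2((3, 1)) = 0
Stationarity residual: grad f(x) + sum_i lambda_i a_i = (0, 0)
  -> stationarity OK
Primal feasibility (all g_i <= 0): OK
Dual feasibility (all lambda_i >= 0): OK
Complementary slackness (lambda_i * g_i(x) = 0 for all i): OK

Verdict: yes, KKT holds.

yes


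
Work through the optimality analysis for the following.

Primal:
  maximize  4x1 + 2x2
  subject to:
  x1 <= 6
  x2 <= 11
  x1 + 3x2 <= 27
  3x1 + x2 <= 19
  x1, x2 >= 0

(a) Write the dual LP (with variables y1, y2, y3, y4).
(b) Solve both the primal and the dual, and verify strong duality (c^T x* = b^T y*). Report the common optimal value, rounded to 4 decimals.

The standard primal-dual pair for 'max c^T x s.t. A x <= b, x >= 0' is:
  Dual:  min b^T y  s.t.  A^T y >= c,  y >= 0.

So the dual LP is:
  minimize  6y1 + 11y2 + 27y3 + 19y4
  subject to:
    y1 + y3 + 3y4 >= 4
    y2 + 3y3 + y4 >= 2
    y1, y2, y3, y4 >= 0

Solving the primal: x* = (3.75, 7.75).
  primal value c^T x* = 30.5.
Solving the dual: y* = (0, 0, 0.25, 1.25).
  dual value b^T y* = 30.5.
Strong duality: c^T x* = b^T y*. Confirmed.

30.5


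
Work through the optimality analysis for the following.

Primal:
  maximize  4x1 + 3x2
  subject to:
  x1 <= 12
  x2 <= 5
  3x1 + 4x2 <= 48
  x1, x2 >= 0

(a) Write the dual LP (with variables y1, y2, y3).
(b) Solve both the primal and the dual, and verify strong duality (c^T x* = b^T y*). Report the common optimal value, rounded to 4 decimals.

The standard primal-dual pair for 'max c^T x s.t. A x <= b, x >= 0' is:
  Dual:  min b^T y  s.t.  A^T y >= c,  y >= 0.

So the dual LP is:
  minimize  12y1 + 5y2 + 48y3
  subject to:
    y1 + 3y3 >= 4
    y2 + 4y3 >= 3
    y1, y2, y3 >= 0

Solving the primal: x* = (12, 3).
  primal value c^T x* = 57.
Solving the dual: y* = (1.75, 0, 0.75).
  dual value b^T y* = 57.
Strong duality: c^T x* = b^T y*. Confirmed.

57


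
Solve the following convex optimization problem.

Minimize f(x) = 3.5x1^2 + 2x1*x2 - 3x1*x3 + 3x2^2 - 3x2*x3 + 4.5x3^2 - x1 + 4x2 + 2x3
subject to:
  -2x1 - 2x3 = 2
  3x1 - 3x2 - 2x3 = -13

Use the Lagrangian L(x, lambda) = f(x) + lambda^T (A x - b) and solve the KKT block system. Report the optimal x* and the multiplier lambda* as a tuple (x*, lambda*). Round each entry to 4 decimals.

Form the Lagrangian:
  L(x, lambda) = (1/2) x^T Q x + c^T x + lambda^T (A x - b)
Stationarity (grad_x L = 0): Q x + c + A^T lambda = 0.
Primal feasibility: A x = b.

This gives the KKT block system:
  [ Q   A^T ] [ x     ]   [-c ]
  [ A    0  ] [ lambda ] = [ b ]

Solving the linear system:
  x*      = (-1.7289, 2.1185, 0.7289)
  lambda* = (0.007, 3.6888)
  f(x*)   = 29.8002

x* = (-1.7289, 2.1185, 0.7289), lambda* = (0.007, 3.6888)


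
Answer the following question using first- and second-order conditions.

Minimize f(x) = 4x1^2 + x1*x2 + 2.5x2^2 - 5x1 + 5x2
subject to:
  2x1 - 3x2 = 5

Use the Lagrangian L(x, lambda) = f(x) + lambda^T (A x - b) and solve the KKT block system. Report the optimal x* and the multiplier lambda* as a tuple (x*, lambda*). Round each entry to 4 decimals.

Form the Lagrangian:
  L(x, lambda) = (1/2) x^T Q x + c^T x + lambda^T (A x - b)
Stationarity (grad_x L = 0): Q x + c + A^T lambda = 0.
Primal feasibility: A x = b.

This gives the KKT block system:
  [ Q   A^T ] [ x     ]   [-c ]
  [ A    0  ] [ lambda ] = [ b ]

Solving the linear system:
  x*      = (0.7692, -1.1538)
  lambda* = (0)
  f(x*)   = -4.8077

x* = (0.7692, -1.1538), lambda* = (0)


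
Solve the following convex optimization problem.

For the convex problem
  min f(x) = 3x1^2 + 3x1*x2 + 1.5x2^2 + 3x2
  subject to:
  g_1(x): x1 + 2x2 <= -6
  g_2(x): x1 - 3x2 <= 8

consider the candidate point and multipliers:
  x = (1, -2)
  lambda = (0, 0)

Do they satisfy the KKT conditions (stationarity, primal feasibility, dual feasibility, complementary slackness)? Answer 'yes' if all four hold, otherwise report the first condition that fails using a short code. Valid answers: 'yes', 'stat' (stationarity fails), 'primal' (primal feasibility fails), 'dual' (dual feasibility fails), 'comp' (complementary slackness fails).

Gradient of f: grad f(x) = Q x + c = (0, 0)
Constraint values g_i(x) = a_i^T x - b_i:
  g_1((1, -2)) = 3
  g_2((1, -2)) = -1
Stationarity residual: grad f(x) + sum_i lambda_i a_i = (0, 0)
  -> stationarity OK
Primal feasibility (all g_i <= 0): FAILS
Dual feasibility (all lambda_i >= 0): OK
Complementary slackness (lambda_i * g_i(x) = 0 for all i): OK

Verdict: the first failing condition is primal_feasibility -> primal.

primal


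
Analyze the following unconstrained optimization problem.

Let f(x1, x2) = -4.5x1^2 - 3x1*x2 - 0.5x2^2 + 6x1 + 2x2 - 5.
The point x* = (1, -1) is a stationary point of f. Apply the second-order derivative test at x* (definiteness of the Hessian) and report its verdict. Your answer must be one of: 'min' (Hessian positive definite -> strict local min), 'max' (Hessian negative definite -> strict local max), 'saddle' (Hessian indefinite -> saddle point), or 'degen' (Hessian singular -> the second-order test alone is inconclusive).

Compute the Hessian H = grad^2 f:
  H = [[-9, -3], [-3, -1]]
Verify stationarity: grad f(x*) = H x* + g = (0, 0).
Eigenvalues of H: -10, 0.
H has a zero eigenvalue (singular; negative semidefinite but not definite), so H is neither positive definite, negative definite, nor indefinite. The second-order test alone is inconclusive -> degen.
(Indeed, f is constant along the null direction of H through x*, so x* is not a strict local extremum.)

degen


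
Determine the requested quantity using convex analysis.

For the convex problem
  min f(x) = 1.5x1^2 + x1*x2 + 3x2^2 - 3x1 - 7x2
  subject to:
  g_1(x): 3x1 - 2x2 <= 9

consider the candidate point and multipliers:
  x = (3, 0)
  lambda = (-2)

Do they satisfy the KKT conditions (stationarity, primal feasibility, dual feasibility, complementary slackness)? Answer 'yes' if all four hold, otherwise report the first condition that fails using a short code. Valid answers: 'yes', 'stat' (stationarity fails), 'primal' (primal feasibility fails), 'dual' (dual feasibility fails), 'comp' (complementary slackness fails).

Gradient of f: grad f(x) = Q x + c = (6, -4)
Constraint values g_i(x) = a_i^T x - b_i:
  g_1((3, 0)) = 0
Stationarity residual: grad f(x) + sum_i lambda_i a_i = (0, 0)
  -> stationarity OK
Primal feasibility (all g_i <= 0): OK
Dual feasibility (all lambda_i >= 0): FAILS
Complementary slackness (lambda_i * g_i(x) = 0 for all i): OK

Verdict: the first failing condition is dual_feasibility -> dual.

dual


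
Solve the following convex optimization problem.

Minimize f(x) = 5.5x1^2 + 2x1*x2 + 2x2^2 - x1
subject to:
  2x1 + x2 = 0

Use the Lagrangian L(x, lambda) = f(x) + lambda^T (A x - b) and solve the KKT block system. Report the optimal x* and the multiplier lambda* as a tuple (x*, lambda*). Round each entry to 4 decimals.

Form the Lagrangian:
  L(x, lambda) = (1/2) x^T Q x + c^T x + lambda^T (A x - b)
Stationarity (grad_x L = 0): Q x + c + A^T lambda = 0.
Primal feasibility: A x = b.

This gives the KKT block system:
  [ Q   A^T ] [ x     ]   [-c ]
  [ A    0  ] [ lambda ] = [ b ]

Solving the linear system:
  x*      = (0.0526, -0.1053)
  lambda* = (0.3158)
  f(x*)   = -0.0263

x* = (0.0526, -0.1053), lambda* = (0.3158)


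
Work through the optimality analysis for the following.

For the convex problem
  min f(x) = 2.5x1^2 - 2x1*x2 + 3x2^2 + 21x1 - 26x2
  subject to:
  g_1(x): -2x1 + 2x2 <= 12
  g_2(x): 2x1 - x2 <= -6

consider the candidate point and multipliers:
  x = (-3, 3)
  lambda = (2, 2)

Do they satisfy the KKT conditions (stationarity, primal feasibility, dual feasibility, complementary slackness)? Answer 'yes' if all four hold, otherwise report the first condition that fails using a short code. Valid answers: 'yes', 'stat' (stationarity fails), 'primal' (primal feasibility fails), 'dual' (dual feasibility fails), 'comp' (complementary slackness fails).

Gradient of f: grad f(x) = Q x + c = (0, -2)
Constraint values g_i(x) = a_i^T x - b_i:
  g_1((-3, 3)) = 0
  g_2((-3, 3)) = -3
Stationarity residual: grad f(x) + sum_i lambda_i a_i = (0, 0)
  -> stationarity OK
Primal feasibility (all g_i <= 0): OK
Dual feasibility (all lambda_i >= 0): OK
Complementary slackness (lambda_i * g_i(x) = 0 for all i): FAILS

Verdict: the first failing condition is complementary_slackness -> comp.

comp


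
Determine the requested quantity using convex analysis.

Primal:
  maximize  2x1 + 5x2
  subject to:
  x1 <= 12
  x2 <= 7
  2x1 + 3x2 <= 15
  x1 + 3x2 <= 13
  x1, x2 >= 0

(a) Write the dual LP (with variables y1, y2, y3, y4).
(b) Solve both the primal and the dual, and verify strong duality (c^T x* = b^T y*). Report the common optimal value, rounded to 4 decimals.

The standard primal-dual pair for 'max c^T x s.t. A x <= b, x >= 0' is:
  Dual:  min b^T y  s.t.  A^T y >= c,  y >= 0.

So the dual LP is:
  minimize  12y1 + 7y2 + 15y3 + 13y4
  subject to:
    y1 + 2y3 + y4 >= 2
    y2 + 3y3 + 3y4 >= 5
    y1, y2, y3, y4 >= 0

Solving the primal: x* = (2, 3.6667).
  primal value c^T x* = 22.3333.
Solving the dual: y* = (0, 0, 0.3333, 1.3333).
  dual value b^T y* = 22.3333.
Strong duality: c^T x* = b^T y*. Confirmed.

22.3333


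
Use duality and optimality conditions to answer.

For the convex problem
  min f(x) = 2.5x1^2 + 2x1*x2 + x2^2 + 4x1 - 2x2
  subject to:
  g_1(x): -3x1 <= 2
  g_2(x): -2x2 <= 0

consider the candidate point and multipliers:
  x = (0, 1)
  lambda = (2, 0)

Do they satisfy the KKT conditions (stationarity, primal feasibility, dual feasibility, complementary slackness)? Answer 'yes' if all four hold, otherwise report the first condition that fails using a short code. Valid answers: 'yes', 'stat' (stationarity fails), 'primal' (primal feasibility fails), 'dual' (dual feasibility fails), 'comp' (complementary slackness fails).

Gradient of f: grad f(x) = Q x + c = (6, 0)
Constraint values g_i(x) = a_i^T x - b_i:
  g_1((0, 1)) = -2
  g_2((0, 1)) = -2
Stationarity residual: grad f(x) + sum_i lambda_i a_i = (0, 0)
  -> stationarity OK
Primal feasibility (all g_i <= 0): OK
Dual feasibility (all lambda_i >= 0): OK
Complementary slackness (lambda_i * g_i(x) = 0 for all i): FAILS

Verdict: the first failing condition is complementary_slackness -> comp.

comp


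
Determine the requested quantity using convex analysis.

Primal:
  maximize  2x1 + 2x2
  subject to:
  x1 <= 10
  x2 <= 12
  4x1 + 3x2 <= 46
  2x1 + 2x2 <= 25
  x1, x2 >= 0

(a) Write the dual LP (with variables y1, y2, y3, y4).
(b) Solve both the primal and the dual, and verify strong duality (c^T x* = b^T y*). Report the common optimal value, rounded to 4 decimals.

The standard primal-dual pair for 'max c^T x s.t. A x <= b, x >= 0' is:
  Dual:  min b^T y  s.t.  A^T y >= c,  y >= 0.

So the dual LP is:
  minimize  10y1 + 12y2 + 46y3 + 25y4
  subject to:
    y1 + 4y3 + 2y4 >= 2
    y2 + 3y3 + 2y4 >= 2
    y1, y2, y3, y4 >= 0

Solving the primal: x* = (8.5, 4).
  primal value c^T x* = 25.
Solving the dual: y* = (0, 0, 0, 1).
  dual value b^T y* = 25.
Strong duality: c^T x* = b^T y*. Confirmed.

25


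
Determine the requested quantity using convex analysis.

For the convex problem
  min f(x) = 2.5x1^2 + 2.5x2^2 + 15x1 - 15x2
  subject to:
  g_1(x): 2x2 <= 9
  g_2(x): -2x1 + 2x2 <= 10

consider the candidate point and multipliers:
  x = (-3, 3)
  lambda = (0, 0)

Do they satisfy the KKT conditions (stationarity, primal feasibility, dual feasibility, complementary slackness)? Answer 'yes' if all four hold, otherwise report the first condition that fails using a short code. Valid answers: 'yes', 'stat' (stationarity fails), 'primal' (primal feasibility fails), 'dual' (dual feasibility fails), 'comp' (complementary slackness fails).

Gradient of f: grad f(x) = Q x + c = (0, 0)
Constraint values g_i(x) = a_i^T x - b_i:
  g_1((-3, 3)) = -3
  g_2((-3, 3)) = 2
Stationarity residual: grad f(x) + sum_i lambda_i a_i = (0, 0)
  -> stationarity OK
Primal feasibility (all g_i <= 0): FAILS
Dual feasibility (all lambda_i >= 0): OK
Complementary slackness (lambda_i * g_i(x) = 0 for all i): OK

Verdict: the first failing condition is primal_feasibility -> primal.

primal


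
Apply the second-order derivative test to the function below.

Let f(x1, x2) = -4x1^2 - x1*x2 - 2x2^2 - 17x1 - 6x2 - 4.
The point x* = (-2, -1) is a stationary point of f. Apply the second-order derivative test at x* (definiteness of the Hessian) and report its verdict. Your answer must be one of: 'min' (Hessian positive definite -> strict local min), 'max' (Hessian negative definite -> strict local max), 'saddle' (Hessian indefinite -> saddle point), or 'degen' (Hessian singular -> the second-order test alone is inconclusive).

Compute the Hessian H = grad^2 f:
  H = [[-8, -1], [-1, -4]]
Verify stationarity: grad f(x*) = H x* + g = (0, 0).
Eigenvalues of H: -8.2361, -3.7639.
Both eigenvalues < 0, so H is negative definite -> x* is a strict local max.

max


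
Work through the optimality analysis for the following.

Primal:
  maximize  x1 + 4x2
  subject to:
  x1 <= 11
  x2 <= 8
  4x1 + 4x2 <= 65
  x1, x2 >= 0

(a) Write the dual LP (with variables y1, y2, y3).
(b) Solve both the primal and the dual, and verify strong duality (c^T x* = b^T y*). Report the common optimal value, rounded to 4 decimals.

The standard primal-dual pair for 'max c^T x s.t. A x <= b, x >= 0' is:
  Dual:  min b^T y  s.t.  A^T y >= c,  y >= 0.

So the dual LP is:
  minimize  11y1 + 8y2 + 65y3
  subject to:
    y1 + 4y3 >= 1
    y2 + 4y3 >= 4
    y1, y2, y3 >= 0

Solving the primal: x* = (8.25, 8).
  primal value c^T x* = 40.25.
Solving the dual: y* = (0, 3, 0.25).
  dual value b^T y* = 40.25.
Strong duality: c^T x* = b^T y*. Confirmed.

40.25


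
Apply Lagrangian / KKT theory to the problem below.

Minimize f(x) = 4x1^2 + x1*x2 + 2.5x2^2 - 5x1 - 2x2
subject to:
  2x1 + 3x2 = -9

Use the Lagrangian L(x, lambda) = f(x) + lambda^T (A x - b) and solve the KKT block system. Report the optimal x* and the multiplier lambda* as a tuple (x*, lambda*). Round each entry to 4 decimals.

Form the Lagrangian:
  L(x, lambda) = (1/2) x^T Q x + c^T x + lambda^T (A x - b)
Stationarity (grad_x L = 0): Q x + c + A^T lambda = 0.
Primal feasibility: A x = b.

This gives the KKT block system:
  [ Q   A^T ] [ x     ]   [-c ]
  [ A    0  ] [ lambda ] = [ b ]

Solving the linear system:
  x*      = (-0.375, -2.75)
  lambda* = (5.375)
  f(x*)   = 27.875

x* = (-0.375, -2.75), lambda* = (5.375)


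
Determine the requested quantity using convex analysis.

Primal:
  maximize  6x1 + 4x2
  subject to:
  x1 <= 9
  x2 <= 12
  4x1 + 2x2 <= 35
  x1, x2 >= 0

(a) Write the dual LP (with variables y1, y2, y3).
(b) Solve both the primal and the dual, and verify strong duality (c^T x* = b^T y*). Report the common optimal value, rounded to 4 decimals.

The standard primal-dual pair for 'max c^T x s.t. A x <= b, x >= 0' is:
  Dual:  min b^T y  s.t.  A^T y >= c,  y >= 0.

So the dual LP is:
  minimize  9y1 + 12y2 + 35y3
  subject to:
    y1 + 4y3 >= 6
    y2 + 2y3 >= 4
    y1, y2, y3 >= 0

Solving the primal: x* = (2.75, 12).
  primal value c^T x* = 64.5.
Solving the dual: y* = (0, 1, 1.5).
  dual value b^T y* = 64.5.
Strong duality: c^T x* = b^T y*. Confirmed.

64.5


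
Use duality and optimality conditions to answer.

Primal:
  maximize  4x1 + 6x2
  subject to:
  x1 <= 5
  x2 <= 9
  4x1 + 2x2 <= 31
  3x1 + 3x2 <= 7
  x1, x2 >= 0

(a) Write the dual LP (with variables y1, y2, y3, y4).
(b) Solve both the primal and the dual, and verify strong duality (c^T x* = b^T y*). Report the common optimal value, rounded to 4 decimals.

The standard primal-dual pair for 'max c^T x s.t. A x <= b, x >= 0' is:
  Dual:  min b^T y  s.t.  A^T y >= c,  y >= 0.

So the dual LP is:
  minimize  5y1 + 9y2 + 31y3 + 7y4
  subject to:
    y1 + 4y3 + 3y4 >= 4
    y2 + 2y3 + 3y4 >= 6
    y1, y2, y3, y4 >= 0

Solving the primal: x* = (0, 2.3333).
  primal value c^T x* = 14.
Solving the dual: y* = (0, 0, 0, 2).
  dual value b^T y* = 14.
Strong duality: c^T x* = b^T y*. Confirmed.

14


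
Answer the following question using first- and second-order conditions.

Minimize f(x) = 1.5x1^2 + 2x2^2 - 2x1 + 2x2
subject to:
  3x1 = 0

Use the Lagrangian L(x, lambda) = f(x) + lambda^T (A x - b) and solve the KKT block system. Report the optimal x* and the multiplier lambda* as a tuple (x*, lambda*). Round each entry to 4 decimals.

Form the Lagrangian:
  L(x, lambda) = (1/2) x^T Q x + c^T x + lambda^T (A x - b)
Stationarity (grad_x L = 0): Q x + c + A^T lambda = 0.
Primal feasibility: A x = b.

This gives the KKT block system:
  [ Q   A^T ] [ x     ]   [-c ]
  [ A    0  ] [ lambda ] = [ b ]

Solving the linear system:
  x*      = (0, -0.5)
  lambda* = (0.6667)
  f(x*)   = -0.5

x* = (0, -0.5), lambda* = (0.6667)


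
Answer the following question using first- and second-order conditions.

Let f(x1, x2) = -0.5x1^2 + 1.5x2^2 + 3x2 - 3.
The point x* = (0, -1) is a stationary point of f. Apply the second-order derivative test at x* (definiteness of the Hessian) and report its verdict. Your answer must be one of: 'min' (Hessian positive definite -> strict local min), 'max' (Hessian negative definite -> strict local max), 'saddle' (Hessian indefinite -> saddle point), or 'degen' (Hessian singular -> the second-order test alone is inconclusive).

Compute the Hessian H = grad^2 f:
  H = [[-1, 0], [0, 3]]
Verify stationarity: grad f(x*) = H x* + g = (0, 0).
Eigenvalues of H: -1, 3.
Eigenvalues have mixed signs, so H is indefinite -> x* is a saddle point.

saddle


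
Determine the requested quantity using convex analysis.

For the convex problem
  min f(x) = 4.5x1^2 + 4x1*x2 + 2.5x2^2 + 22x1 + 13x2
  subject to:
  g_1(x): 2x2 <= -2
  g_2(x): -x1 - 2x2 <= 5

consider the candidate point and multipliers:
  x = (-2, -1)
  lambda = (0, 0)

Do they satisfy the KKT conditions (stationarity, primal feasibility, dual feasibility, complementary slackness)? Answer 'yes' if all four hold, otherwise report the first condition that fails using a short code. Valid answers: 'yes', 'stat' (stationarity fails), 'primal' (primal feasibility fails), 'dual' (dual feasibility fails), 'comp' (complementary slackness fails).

Gradient of f: grad f(x) = Q x + c = (0, 0)
Constraint values g_i(x) = a_i^T x - b_i:
  g_1((-2, -1)) = 0
  g_2((-2, -1)) = -1
Stationarity residual: grad f(x) + sum_i lambda_i a_i = (0, 0)
  -> stationarity OK
Primal feasibility (all g_i <= 0): OK
Dual feasibility (all lambda_i >= 0): OK
Complementary slackness (lambda_i * g_i(x) = 0 for all i): OK

Verdict: yes, KKT holds.

yes


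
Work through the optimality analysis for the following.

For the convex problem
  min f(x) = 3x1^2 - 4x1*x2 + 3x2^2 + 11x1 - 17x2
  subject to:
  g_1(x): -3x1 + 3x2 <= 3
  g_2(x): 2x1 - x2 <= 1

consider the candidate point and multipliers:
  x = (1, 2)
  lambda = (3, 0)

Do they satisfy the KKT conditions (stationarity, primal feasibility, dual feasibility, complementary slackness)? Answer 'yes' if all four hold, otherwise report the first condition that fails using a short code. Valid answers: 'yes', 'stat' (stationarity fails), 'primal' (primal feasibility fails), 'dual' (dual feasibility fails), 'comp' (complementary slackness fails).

Gradient of f: grad f(x) = Q x + c = (9, -9)
Constraint values g_i(x) = a_i^T x - b_i:
  g_1((1, 2)) = 0
  g_2((1, 2)) = -1
Stationarity residual: grad f(x) + sum_i lambda_i a_i = (0, 0)
  -> stationarity OK
Primal feasibility (all g_i <= 0): OK
Dual feasibility (all lambda_i >= 0): OK
Complementary slackness (lambda_i * g_i(x) = 0 for all i): OK

Verdict: yes, KKT holds.

yes


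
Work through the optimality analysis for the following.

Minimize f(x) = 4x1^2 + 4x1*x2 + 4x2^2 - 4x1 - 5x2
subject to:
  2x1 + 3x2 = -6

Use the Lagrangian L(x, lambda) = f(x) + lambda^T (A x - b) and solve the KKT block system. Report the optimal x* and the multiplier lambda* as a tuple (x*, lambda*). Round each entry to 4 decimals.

Form the Lagrangian:
  L(x, lambda) = (1/2) x^T Q x + c^T x + lambda^T (A x - b)
Stationarity (grad_x L = 0): Q x + c + A^T lambda = 0.
Primal feasibility: A x = b.

This gives the KKT block system:
  [ Q   A^T ] [ x     ]   [-c ]
  [ A    0  ] [ lambda ] = [ b ]

Solving the linear system:
  x*      = (-0.3214, -1.7857)
  lambda* = (6.8571)
  f(x*)   = 25.6786

x* = (-0.3214, -1.7857), lambda* = (6.8571)


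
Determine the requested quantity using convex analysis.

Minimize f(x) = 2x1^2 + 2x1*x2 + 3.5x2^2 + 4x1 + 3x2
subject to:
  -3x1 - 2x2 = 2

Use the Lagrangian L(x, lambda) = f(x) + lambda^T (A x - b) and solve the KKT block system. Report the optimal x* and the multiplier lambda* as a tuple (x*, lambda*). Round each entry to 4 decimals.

Form the Lagrangian:
  L(x, lambda) = (1/2) x^T Q x + c^T x + lambda^T (A x - b)
Stationarity (grad_x L = 0): Q x + c + A^T lambda = 0.
Primal feasibility: A x = b.

This gives the KKT block system:
  [ Q   A^T ] [ x     ]   [-c ]
  [ A    0  ] [ lambda ] = [ b ]

Solving the linear system:
  x*      = (-0.5818, -0.1273)
  lambda* = (0.4727)
  f(x*)   = -1.8273

x* = (-0.5818, -0.1273), lambda* = (0.4727)
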